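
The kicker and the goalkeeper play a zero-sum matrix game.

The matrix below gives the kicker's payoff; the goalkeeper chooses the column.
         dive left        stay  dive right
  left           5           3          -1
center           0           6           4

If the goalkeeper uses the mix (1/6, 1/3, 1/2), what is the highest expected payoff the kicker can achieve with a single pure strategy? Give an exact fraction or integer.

4

left: (5)·(1/6) + (3)·(1/3) + (-1)·(1/2) = 4/3.
center: (0)·(1/6) + (6)·(1/3) + (4)·(1/2) = 4.
The best pure response is center with expected payoff 4.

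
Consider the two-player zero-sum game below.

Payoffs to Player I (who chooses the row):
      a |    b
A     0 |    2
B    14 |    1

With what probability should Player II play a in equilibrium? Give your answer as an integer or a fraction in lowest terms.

Row minima are 0 and 1, so Player I's maximin is 1; column maxima are 14 and 2, so Player II's minimax is 2. These differ, so the equilibrium is in mixed strategies.
Let Player II play a with probability q. Player I is indifferent when 2(1−q) = 14q + (1−q), giving q = 1/15.

1/15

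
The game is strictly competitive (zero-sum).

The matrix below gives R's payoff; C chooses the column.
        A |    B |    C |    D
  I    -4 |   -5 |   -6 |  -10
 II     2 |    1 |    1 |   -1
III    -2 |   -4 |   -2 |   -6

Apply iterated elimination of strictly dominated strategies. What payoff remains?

-1

Column A is strictly dominated by B for C (-5<-4, 1<2, -4<-2); eliminate A.
Row I is strictly dominated by row II (1>-5, 1>-6, -1>-10); eliminate I.
Row III is strictly dominated by row II (1>-4, 1>-2, -1>-6); eliminate III.
Column B is strictly dominated by D for C (-1<1); eliminate B.
Column C is strictly dominated by D for C (-1<1); eliminate C.
Only (II, D) remains, with payoff -1.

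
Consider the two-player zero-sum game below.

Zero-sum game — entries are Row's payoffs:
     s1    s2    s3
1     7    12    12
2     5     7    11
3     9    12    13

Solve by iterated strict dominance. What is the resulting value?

Column s3 is strictly dominated by s1 for Column (7<12, 5<11, 9<13); eliminate s3.
Column s2 is strictly dominated by s1 for Column (7<12, 5<7, 9<12); eliminate s2.
Row 1 is strictly dominated by row 3 (9>7); eliminate 1.
Row 2 is strictly dominated by row 3 (9>5); eliminate 2.
Only (3, s1) remains, with payoff 9.

9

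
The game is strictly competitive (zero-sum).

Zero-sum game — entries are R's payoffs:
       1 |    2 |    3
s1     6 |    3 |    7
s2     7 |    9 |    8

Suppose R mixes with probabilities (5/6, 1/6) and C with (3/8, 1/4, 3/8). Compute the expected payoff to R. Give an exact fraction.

6

Against (3/8, 1/4, 3/8), each row's expected payoff is s1: 45/8; s2: 63/8.
Taking the (5/6, 1/6)-weighted average: (5/6)·(45/8) + (1/6)·(63/8) = 6.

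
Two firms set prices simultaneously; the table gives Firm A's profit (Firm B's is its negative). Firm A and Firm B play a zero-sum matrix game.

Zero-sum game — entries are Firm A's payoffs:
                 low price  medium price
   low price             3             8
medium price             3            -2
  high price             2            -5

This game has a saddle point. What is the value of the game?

Row minima: 3, -2, -5 → Firm A's maximin is 3.
Column maxima: 3, 8 → Firm B's minimax is 3.
They coincide at (low price, low price), so the value is 3.

3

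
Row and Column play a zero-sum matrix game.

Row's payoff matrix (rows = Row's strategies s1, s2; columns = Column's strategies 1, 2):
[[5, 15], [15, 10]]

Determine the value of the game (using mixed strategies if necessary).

35/3

Row minima are 5 and 10, so Row's maximin is 10; column maxima are 15 and 15, so Column's minimax is 15. These differ, so the equilibrium is in mixed strategies.
Let Row play s1 with probability p. Column is indifferent when 5p + 15(1−p) = 15p + 10(1−p), giving p = 1/3.
Let Column play 1 with probability q. Row is indifferent when 5q + 15(1−q) = 15q + 10(1−q), giving q = 1/3.
The value is 5·(1/3) + (15)·(2/3) = 35/3.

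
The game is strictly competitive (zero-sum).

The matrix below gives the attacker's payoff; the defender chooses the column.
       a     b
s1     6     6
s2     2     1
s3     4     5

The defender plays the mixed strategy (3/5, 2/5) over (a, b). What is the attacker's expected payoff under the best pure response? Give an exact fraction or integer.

s1: (6)·(3/5) + (6)·(2/5) = 6.
s2: (2)·(3/5) + (1)·(2/5) = 8/5.
s3: (4)·(3/5) + (5)·(2/5) = 22/5.
The best pure response is s1 with expected payoff 6.

6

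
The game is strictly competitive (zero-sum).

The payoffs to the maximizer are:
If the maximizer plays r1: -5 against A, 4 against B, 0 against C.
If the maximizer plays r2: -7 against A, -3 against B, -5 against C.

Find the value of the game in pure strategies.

-5

Row minima: -5, -7 → the maximizer's maximin is -5.
Column maxima: -5, 4, 0 → the minimizer's minimax is -5.
They coincide at (r1, A), so the value is -5.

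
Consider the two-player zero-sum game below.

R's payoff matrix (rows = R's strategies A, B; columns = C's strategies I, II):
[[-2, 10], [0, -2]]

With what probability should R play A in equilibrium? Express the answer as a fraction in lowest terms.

1/7

Row minima are -2 and -2, so R's maximin is -2; column maxima are 0 and 10, so C's minimax is 0. These differ, so the equilibrium is in mixed strategies.
Let R play A with probability p. C is indifferent when −2p = 10p − 2(1−p), giving p = 1/7.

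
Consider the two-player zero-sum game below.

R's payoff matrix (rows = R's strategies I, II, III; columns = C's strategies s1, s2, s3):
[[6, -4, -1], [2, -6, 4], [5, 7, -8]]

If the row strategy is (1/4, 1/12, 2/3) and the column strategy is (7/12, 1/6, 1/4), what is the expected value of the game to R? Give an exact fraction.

307/144

Against (7/12, 1/6, 1/4), each row's expected payoff is I: 31/12; II: 7/6; III: 25/12.
Taking the (1/4, 1/12, 2/3)-weighted average: (1/4)·(31/12) + (1/12)·(7/6) + (2/3)·(25/12) = 307/144.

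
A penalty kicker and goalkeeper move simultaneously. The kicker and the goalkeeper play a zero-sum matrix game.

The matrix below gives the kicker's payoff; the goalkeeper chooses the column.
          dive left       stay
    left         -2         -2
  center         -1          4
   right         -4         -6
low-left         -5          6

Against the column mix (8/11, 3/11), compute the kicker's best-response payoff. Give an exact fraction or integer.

left: (-2)·(8/11) + (-2)·(3/11) = -2.
center: (-1)·(8/11) + (4)·(3/11) = 4/11.
right: (-4)·(8/11) + (-6)·(3/11) = -50/11.
low-left: (-5)·(8/11) + (6)·(3/11) = -2.
The best pure response is center with expected payoff 4/11.

4/11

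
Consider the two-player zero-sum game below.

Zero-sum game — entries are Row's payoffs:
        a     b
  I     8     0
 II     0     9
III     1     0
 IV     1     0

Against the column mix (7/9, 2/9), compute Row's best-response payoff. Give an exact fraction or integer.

I: (8)·(7/9) + (0)·(2/9) = 56/9.
II: (0)·(7/9) + (9)·(2/9) = 2.
III: (1)·(7/9) + (0)·(2/9) = 7/9.
IV: (1)·(7/9) + (0)·(2/9) = 7/9.
The best pure response is I with expected payoff 56/9.

56/9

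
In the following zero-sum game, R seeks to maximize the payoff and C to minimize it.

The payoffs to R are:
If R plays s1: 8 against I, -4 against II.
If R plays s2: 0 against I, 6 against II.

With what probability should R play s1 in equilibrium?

1/3

Row minima are -4 and 0, so R's maximin is 0; column maxima are 8 and 6, so C's minimax is 6. These differ, so the equilibrium is in mixed strategies.
Let R play s1 with probability p. C is indifferent when 8p = −4p + 6(1−p), giving p = 1/3.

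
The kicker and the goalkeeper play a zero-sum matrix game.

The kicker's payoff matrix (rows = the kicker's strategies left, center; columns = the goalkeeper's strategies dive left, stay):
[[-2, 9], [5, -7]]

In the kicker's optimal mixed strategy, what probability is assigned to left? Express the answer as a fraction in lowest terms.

12/23

Row minima are -2 and -7, so the kicker's maximin is -2; column maxima are 5 and 9, so the goalkeeper's minimax is 5. These differ, so the equilibrium is in mixed strategies.
Let the kicker play left with probability p. The goalkeeper is indifferent when −2p + 5(1−p) = 9p − 7(1−p), giving p = 12/23.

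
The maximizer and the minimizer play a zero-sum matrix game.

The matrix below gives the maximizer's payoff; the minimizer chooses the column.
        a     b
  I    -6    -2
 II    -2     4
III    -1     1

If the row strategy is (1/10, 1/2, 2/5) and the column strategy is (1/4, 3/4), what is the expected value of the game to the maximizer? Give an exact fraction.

Against (1/4, 3/4), each row's expected payoff is I: -3; II: 5/2; III: 1/2.
Taking the (1/10, 1/2, 2/5)-weighted average: (1/10)·(-3) + (1/2)·(5/2) + (2/5)·(1/2) = 23/20.

23/20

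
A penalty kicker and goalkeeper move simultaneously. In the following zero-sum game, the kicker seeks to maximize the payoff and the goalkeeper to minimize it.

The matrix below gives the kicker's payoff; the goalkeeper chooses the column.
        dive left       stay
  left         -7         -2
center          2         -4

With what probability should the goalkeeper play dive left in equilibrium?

2/11

Row minima are -7 and -4, so the kicker's maximin is -4; column maxima are 2 and -2, so the goalkeeper's minimax is -2. These differ, so the equilibrium is in mixed strategies.
Let the goalkeeper play dive left with probability q. The kicker is indifferent when −7q − 2(1−q) = 2q − 4(1−q), giving q = 2/11.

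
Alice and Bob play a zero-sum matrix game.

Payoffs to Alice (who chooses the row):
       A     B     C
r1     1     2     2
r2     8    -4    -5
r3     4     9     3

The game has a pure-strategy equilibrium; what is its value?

3

Row minima: 1, -5, 3 → Alice's maximin is 3.
Column maxima: 8, 9, 3 → Bob's minimax is 3.
They coincide at (r3, C), so the value is 3.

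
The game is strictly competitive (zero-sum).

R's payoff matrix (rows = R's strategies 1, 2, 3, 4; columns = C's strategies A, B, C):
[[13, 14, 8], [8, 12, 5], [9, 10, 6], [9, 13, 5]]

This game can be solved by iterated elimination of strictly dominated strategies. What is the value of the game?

8

Column A is strictly dominated by C for C (8<13, 5<8, 6<9, 5<9); eliminate A.
Row 2 is strictly dominated by row 1 (14>12, 8>5); eliminate 2.
Row 3 is strictly dominated by row 1 (14>10, 8>6); eliminate 3.
Row 4 is strictly dominated by row 1 (14>13, 8>5); eliminate 4.
Column B is strictly dominated by C for C (8<14); eliminate B.
Only (1, C) remains, with payoff 8.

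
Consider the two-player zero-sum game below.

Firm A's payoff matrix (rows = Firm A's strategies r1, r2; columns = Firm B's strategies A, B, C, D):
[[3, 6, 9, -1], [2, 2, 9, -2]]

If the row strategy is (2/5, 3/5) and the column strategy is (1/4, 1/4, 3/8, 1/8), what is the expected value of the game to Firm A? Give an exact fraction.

187/40

Against (1/4, 1/4, 3/8, 1/8), each row's expected payoff is r1: 11/2; r2: 33/8.
Taking the (2/5, 3/5)-weighted average: (2/5)·(11/2) + (3/5)·(33/8) = 187/40.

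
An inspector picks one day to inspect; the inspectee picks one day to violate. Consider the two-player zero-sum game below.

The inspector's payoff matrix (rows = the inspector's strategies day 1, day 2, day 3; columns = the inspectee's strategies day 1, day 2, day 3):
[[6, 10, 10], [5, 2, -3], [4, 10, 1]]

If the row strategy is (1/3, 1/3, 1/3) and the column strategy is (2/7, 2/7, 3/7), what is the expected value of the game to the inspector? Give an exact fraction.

Against (2/7, 2/7, 3/7), each row's expected payoff is day 1: 62/7; day 2: 5/7; day 3: 31/7.
Taking the (1/3, 1/3, 1/3)-weighted average: (1/3)·(62/7) + (1/3)·(5/7) + (1/3)·(31/7) = 14/3.

14/3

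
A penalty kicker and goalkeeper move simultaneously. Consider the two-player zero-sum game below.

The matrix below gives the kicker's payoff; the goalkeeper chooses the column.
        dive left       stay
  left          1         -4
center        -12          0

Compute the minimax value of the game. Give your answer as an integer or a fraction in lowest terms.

-48/17

Row minima are -4 and -12, so the kicker's maximin is -4; column maxima are 1 and 0, so the goalkeeper's minimax is 0. These differ, so the equilibrium is in mixed strategies.
Let the kicker play left with probability p. The goalkeeper is indifferent when p − 12(1−p) = −4p, giving p = 12/17.
Let the goalkeeper play dive left with probability q. The kicker is indifferent when q − 4(1−q) = −12q, giving q = 4/17.
The value is 1·(4/17) + (-4)·(13/17) = -48/17.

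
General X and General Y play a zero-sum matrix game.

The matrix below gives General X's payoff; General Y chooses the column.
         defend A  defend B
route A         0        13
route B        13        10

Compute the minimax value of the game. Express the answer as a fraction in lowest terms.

169/16

Row minima are 0 and 10, so General X's maximin is 10; column maxima are 13 and 13, so General Y's minimax is 13. These differ, so the equilibrium is in mixed strategies.
Let General X play route A with probability p. General Y is indifferent when 13(1−p) = 13p + 10(1−p), giving p = 3/16.
Let General Y play defend A with probability q. General X is indifferent when 13(1−q) = 13q + 10(1−q), giving q = 3/16.
The value is 0·(3/16) + (13)·(13/16) = 169/16.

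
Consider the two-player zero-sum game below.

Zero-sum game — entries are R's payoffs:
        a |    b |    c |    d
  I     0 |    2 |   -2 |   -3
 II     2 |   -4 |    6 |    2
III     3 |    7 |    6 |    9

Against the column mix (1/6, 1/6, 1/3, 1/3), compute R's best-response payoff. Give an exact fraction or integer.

I: (0)·(1/6) + (2)·(1/6) + (-2)·(1/3) + (-3)·(1/3) = -4/3.
II: (2)·(1/6) + (-4)·(1/6) + (6)·(1/3) + (2)·(1/3) = 7/3.
III: (3)·(1/6) + (7)·(1/6) + (6)·(1/3) + (9)·(1/3) = 20/3.
The best pure response is III with expected payoff 20/3.

20/3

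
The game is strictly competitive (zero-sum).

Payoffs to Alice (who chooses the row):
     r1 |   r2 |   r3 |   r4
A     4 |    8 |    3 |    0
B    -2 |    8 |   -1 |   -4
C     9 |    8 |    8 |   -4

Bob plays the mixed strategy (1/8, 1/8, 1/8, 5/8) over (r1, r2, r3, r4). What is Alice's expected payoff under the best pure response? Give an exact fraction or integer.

A: (4)·(1/8) + (8)·(1/8) + (3)·(1/8) + (0)·(5/8) = 15/8.
B: (-2)·(1/8) + (8)·(1/8) + (-1)·(1/8) + (-4)·(5/8) = -15/8.
C: (9)·(1/8) + (8)·(1/8) + (8)·(1/8) + (-4)·(5/8) = 5/8.
The best pure response is A with expected payoff 15/8.

15/8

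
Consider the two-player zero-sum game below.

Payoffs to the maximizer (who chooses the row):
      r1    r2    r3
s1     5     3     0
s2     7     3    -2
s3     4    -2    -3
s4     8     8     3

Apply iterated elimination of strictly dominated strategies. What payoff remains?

3

Column r1 is strictly dominated by r3 for the minimizer (0<5, -2<7, -3<4, 3<8); eliminate r1.
Row s3 is strictly dominated by row s1 (3>-2, 0>-3); eliminate s3.
Row s1 is strictly dominated by row s4 (8>3, 3>0); eliminate s1.
Column r2 is strictly dominated by r3 for the minimizer (-2<3, 3<8); eliminate r2.
Row s2 is strictly dominated by row s4 (3>-2); eliminate s2.
Only (s4, r3) remains, with payoff 3.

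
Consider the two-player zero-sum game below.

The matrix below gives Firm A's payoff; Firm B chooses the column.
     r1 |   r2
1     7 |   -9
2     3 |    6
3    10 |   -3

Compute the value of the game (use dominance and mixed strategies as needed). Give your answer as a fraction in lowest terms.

69/16

Row 1 is strictly dominated by row 3, so Firm A never plays it.
The remaining 2×2 game on (2, 3) × (r1, r2) has no saddle point. Let Firm A play 2 with probability p; indifference gives 3p + 10(1−p) = 6p − 3(1−p), so p = 13/16.
Similarly Firm B's optimal q on r1 is 9/16, and the value is 3·(9/16) + (6)·(7/16) = 69/16.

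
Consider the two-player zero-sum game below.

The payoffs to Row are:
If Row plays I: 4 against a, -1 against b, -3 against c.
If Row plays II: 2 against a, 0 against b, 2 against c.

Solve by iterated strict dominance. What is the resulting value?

0

Column a is strictly dominated by b for Column (-1<4, 0<2); eliminate a.
Row I is strictly dominated by row II (0>-1, 2>-3); eliminate I.
Column c is strictly dominated by b for Column (0<2); eliminate c.
Only (II, b) remains, with payoff 0.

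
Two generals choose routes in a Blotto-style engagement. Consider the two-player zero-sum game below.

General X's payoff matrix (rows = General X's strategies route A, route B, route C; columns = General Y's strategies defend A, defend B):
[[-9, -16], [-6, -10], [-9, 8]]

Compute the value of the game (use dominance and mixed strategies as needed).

Row route A is strictly dominated by row route B, so General X never plays it.
The remaining 2×2 game on (route B, route C) × (defend A, defend B) has no saddle point. Let General X play route B with probability p; indifference gives −6p − 9(1−p) = −10p + 8(1−p), so p = 17/21.
Similarly General Y's optimal q on defend A is 6/7, and the value is -6·(6/7) + (-10)·(1/7) = -46/7.

-46/7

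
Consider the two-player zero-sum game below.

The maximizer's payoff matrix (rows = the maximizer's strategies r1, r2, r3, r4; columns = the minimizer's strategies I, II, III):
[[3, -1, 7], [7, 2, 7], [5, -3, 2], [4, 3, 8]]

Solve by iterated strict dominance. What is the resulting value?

Column III is strictly dominated by II for the minimizer (-1<7, 2<7, -3<2, 3<8); eliminate III.
Column I is strictly dominated by II for the minimizer (-1<3, 2<7, -3<5, 3<4); eliminate I.
Row r3 is strictly dominated by row r1 (-1>-3); eliminate r3.
Row r1 is strictly dominated by row r2 (2>-1); eliminate r1.
Row r2 is strictly dominated by row r4 (3>2); eliminate r2.
Only (r4, II) remains, with payoff 3.

3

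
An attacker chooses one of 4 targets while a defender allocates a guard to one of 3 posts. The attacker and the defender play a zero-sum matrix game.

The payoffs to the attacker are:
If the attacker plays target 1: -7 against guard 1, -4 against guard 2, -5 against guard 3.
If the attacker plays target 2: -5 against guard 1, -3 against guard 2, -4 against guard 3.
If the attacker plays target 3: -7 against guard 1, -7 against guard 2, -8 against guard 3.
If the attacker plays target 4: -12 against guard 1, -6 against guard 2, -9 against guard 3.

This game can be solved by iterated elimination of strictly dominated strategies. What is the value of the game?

Row target 4 is strictly dominated by row target 1 (-7>-12, -4>-6, -5>-9); eliminate target 4.
Row target 1 is strictly dominated by row target 2 (-5>-7, -3>-4, -4>-5); eliminate target 1.
Row target 3 is strictly dominated by row target 2 (-5>-7, -3>-7, -4>-8); eliminate target 3.
Column guard 3 is strictly dominated by guard 1 for the defender (-5<-4); eliminate guard 3.
Column guard 2 is strictly dominated by guard 1 for the defender (-5<-3); eliminate guard 2.
Only (target 2, guard 1) remains, with payoff -5.

-5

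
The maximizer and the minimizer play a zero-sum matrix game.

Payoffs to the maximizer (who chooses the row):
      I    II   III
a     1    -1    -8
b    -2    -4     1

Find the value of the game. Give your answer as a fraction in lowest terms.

Column I is strictly dominated by II for the minimizer (it gives the maximizer more in every row).
The remaining 2×2 game on (a, b) × (II, III) has no saddle point. Let the maximizer play a with probability p; indifference gives −p − 4(1−p) = −8p + (1−p), so p = 5/12.
Similarly the minimizer's optimal q on II is 3/4, and the value is -1·(3/4) + (-8)·(1/4) = -11/4.

-11/4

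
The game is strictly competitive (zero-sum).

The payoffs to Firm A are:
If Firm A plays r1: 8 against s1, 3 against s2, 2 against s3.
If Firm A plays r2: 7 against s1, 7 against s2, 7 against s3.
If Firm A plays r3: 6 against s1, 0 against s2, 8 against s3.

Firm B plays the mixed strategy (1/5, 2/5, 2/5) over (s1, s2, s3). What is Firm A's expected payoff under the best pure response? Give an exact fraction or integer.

r1: (8)·(1/5) + (3)·(2/5) + (2)·(2/5) = 18/5.
r2: (7)·(1/5) + (7)·(2/5) + (7)·(2/5) = 7.
r3: (6)·(1/5) + (0)·(2/5) + (8)·(2/5) = 22/5.
The best pure response is r2 with expected payoff 7.

7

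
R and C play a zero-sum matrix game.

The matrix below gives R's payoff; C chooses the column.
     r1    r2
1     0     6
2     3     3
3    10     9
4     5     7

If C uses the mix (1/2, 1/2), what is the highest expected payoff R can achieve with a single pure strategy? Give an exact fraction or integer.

19/2

1: (0)·(1/2) + (6)·(1/2) = 3.
2: (3)·(1/2) + (3)·(1/2) = 3.
3: (10)·(1/2) + (9)·(1/2) = 19/2.
4: (5)·(1/2) + (7)·(1/2) = 6.
The best pure response is 3 with expected payoff 19/2.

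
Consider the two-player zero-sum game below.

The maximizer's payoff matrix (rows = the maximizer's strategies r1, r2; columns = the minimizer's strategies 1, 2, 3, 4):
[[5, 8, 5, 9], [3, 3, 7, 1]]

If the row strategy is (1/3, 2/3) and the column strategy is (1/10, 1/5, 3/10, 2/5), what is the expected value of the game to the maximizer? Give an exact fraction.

Against (1/10, 1/5, 3/10, 2/5), each row's expected payoff is r1: 36/5; r2: 17/5.
Taking the (1/3, 2/3)-weighted average: (1/3)·(36/5) + (2/3)·(17/5) = 14/3.

14/3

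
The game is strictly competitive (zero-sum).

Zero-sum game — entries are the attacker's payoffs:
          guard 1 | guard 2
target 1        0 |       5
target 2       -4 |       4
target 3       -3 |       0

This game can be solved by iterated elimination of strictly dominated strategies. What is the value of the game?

0

Row target 3 is strictly dominated by row target 1 (0>-3, 5>0); eliminate target 3.
Column guard 2 is strictly dominated by guard 1 for the defender (0<5, -4<4); eliminate guard 2.
Row target 2 is strictly dominated by row target 1 (0>-4); eliminate target 2.
Only (target 1, guard 1) remains, with payoff 0.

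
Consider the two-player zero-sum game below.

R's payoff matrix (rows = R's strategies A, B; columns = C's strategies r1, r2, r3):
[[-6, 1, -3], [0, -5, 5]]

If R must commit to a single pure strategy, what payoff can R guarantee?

The worst-case payoff for each row is A: -6, B: -5.
The best of these is -5.

-5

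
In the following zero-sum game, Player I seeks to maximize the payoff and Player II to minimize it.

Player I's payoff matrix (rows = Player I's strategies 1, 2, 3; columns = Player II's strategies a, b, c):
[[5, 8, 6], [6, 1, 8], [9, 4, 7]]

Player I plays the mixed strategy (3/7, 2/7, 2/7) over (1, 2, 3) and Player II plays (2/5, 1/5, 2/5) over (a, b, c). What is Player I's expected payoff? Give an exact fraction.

Against (2/5, 1/5, 2/5), each row's expected payoff is 1: 6; 2: 29/5; 3: 36/5.
Taking the (3/7, 2/7, 2/7)-weighted average: (3/7)·(6) + (2/7)·(29/5) + (2/7)·(36/5) = 44/7.

44/7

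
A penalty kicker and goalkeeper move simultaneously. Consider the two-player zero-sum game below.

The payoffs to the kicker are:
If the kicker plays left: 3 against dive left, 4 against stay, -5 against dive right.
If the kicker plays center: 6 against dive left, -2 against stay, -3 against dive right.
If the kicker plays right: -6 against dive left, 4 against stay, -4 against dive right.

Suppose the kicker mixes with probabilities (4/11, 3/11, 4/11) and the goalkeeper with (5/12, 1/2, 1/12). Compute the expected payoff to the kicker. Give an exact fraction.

Against (5/12, 1/2, 1/12), each row's expected payoff is left: 17/6; center: 5/4; right: -5/6.
Taking the (4/11, 3/11, 4/11)-weighted average: (4/11)·(17/6) + (3/11)·(5/4) + (4/11)·(-5/6) = 47/44.

47/44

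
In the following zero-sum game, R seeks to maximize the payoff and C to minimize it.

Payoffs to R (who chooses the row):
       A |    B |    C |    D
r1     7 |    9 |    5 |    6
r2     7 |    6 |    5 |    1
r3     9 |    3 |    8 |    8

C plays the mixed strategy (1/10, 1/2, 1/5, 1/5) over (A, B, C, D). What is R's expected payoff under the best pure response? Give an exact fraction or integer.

37/5

r1: (7)·(1/10) + (9)·(1/2) + (5)·(1/5) + (6)·(1/5) = 37/5.
r2: (7)·(1/10) + (6)·(1/2) + (5)·(1/5) + (1)·(1/5) = 49/10.
r3: (9)·(1/10) + (3)·(1/2) + (8)·(1/5) + (8)·(1/5) = 28/5.
The best pure response is r1 with expected payoff 37/5.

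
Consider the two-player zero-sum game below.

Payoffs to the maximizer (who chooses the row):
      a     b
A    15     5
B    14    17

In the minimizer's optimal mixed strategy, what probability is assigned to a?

Row minima are 5 and 14, so the maximizer's maximin is 14; column maxima are 15 and 17, so the minimizer's minimax is 15. These differ, so the equilibrium is in mixed strategies.
Let the minimizer play a with probability q. The maximizer is indifferent when 15q + 5(1−q) = 14q + 17(1−q), giving q = 12/13.

12/13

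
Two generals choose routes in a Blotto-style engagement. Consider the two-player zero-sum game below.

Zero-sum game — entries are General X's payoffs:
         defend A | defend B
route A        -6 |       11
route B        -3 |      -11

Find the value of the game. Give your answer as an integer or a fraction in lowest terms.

Row minima are -6 and -11, so General X's maximin is -6; column maxima are -3 and 11, so General Y's minimax is -3. These differ, so the equilibrium is in mixed strategies.
Let General X play route A with probability p. General Y is indifferent when −6p − 3(1−p) = 11p − 11(1−p), giving p = 8/25.
Let General Y play defend A with probability q. General X is indifferent when −6q + 11(1−q) = −3q − 11(1−q), giving q = 22/25.
The value is -6·(22/25) + (11)·(3/25) = -99/25.

-99/25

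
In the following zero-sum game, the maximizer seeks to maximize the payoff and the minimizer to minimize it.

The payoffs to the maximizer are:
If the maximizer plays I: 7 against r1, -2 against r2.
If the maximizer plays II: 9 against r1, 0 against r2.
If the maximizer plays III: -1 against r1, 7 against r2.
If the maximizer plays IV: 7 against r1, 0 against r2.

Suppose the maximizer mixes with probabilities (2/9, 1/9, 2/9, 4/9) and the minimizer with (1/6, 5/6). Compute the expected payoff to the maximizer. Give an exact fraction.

11/6

Against (1/6, 5/6), each row's expected payoff is I: -1/2; II: 3/2; III: 17/3; IV: 7/6.
Taking the (2/9, 1/9, 2/9, 4/9)-weighted average: (2/9)·(-1/2) + (1/9)·(3/2) + (2/9)·(17/3) + (4/9)·(7/6) = 11/6.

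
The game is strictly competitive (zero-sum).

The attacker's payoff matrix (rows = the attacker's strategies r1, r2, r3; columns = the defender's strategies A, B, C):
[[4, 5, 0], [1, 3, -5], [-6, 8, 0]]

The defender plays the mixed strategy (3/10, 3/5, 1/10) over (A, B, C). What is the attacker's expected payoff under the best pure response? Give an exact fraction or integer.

r1: (4)·(3/10) + (5)·(3/5) + (0)·(1/10) = 21/5.
r2: (1)·(3/10) + (3)·(3/5) + (-5)·(1/10) = 8/5.
r3: (-6)·(3/10) + (8)·(3/5) + (0)·(1/10) = 3.
The best pure response is r1 with expected payoff 21/5.

21/5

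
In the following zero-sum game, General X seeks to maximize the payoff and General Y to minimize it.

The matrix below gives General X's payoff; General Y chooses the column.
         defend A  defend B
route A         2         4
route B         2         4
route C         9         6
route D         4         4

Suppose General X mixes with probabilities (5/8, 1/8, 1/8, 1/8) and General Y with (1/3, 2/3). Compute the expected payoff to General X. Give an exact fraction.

31/8

Against (1/3, 2/3), each row's expected payoff is route A: 10/3; route B: 10/3; route C: 7; route D: 4.
Taking the (5/8, 1/8, 1/8, 1/8)-weighted average: (5/8)·(10/3) + (1/8)·(10/3) + (1/8)·(7) + (1/8)·(4) = 31/8.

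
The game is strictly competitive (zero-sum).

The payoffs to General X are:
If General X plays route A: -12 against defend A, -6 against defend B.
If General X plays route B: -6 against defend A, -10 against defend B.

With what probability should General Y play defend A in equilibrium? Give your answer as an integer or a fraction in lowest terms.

Row minima are -12 and -10, so General X's maximin is -10; column maxima are -6 and -6, so General Y's minimax is -6. These differ, so the equilibrium is in mixed strategies.
Let General Y play defend A with probability q. General X is indifferent when −12q − 6(1−q) = −6q − 10(1−q), giving q = 2/5.

2/5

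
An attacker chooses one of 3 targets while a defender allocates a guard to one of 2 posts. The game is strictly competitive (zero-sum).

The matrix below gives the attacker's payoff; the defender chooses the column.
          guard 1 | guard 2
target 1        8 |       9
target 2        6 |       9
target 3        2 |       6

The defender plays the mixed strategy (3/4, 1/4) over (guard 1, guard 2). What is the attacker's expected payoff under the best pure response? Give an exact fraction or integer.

target 1: (8)·(3/4) + (9)·(1/4) = 33/4.
target 2: (6)·(3/4) + (9)·(1/4) = 27/4.
target 3: (2)·(3/4) + (6)·(1/4) = 3.
The best pure response is target 1 with expected payoff 33/4.

33/4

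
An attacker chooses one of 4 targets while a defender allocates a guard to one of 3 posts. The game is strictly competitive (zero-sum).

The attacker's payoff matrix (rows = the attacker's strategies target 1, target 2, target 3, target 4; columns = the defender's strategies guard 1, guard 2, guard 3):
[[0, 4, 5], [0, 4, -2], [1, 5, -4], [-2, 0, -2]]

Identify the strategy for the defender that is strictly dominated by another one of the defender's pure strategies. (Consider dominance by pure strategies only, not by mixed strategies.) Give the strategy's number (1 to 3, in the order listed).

2

The defender prefers columns that give the attacker less. Compare guard 2 with guard 1: 0 < 4, 0 < 4, 1 < 5, -2 < 0.
So guard 1 strictly dominates guard 2 for the defender; guard 2 is strictly dominated.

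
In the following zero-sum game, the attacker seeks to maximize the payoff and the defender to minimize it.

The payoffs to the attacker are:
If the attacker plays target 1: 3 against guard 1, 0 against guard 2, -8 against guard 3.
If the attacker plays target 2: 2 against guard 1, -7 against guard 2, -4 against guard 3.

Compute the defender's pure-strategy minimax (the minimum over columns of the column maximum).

The worst case (largest entry) in each column is guard 1: 3, guard 2: 0, guard 3: -4.
The best (smallest) of these is -4.

-4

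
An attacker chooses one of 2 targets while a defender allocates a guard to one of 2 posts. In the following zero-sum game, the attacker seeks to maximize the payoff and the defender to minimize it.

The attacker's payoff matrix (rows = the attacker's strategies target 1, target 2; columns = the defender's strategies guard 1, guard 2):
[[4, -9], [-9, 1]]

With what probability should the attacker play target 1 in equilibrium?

Row minima are -9 and -9, so the attacker's maximin is -9; column maxima are 4 and 1, so the defender's minimax is 1. These differ, so the equilibrium is in mixed strategies.
Let the attacker play target 1 with probability p. The defender is indifferent when 4p − 9(1−p) = −9p + (1−p), giving p = 10/23.

10/23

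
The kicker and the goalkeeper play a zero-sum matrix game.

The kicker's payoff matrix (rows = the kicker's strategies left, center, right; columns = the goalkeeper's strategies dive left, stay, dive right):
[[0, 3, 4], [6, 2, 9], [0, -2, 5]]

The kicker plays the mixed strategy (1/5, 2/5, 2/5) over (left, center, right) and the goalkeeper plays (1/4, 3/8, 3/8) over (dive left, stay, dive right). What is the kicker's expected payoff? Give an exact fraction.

129/40

Against (1/4, 3/8, 3/8), each row's expected payoff is left: 21/8; center: 45/8; right: 9/8.
Taking the (1/5, 2/5, 2/5)-weighted average: (1/5)·(21/8) + (2/5)·(45/8) + (2/5)·(9/8) = 129/40.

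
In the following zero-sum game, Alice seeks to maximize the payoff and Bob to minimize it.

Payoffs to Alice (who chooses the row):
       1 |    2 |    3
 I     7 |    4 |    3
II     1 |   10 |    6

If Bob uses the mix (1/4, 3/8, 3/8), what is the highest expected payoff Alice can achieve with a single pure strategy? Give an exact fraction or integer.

I: (7)·(1/4) + (4)·(3/8) + (3)·(3/8) = 35/8.
II: (1)·(1/4) + (10)·(3/8) + (6)·(3/8) = 25/4.
The best pure response is II with expected payoff 25/4.

25/4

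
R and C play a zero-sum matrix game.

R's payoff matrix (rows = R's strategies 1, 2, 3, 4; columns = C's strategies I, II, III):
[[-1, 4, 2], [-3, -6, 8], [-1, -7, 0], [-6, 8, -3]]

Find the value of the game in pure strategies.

Row minima: -1, -6, -7, -6 → R's maximin is -1.
Column maxima: -1, 8, 8 → C's minimax is -1.
They coincide at (1, I), so the value is -1.

-1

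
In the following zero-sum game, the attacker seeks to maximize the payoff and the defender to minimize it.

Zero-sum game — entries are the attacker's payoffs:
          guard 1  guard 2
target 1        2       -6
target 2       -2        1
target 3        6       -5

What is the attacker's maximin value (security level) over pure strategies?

-2

The worst-case payoff for each row is target 1: -6, target 2: -2, target 3: -5.
The best of these is -2.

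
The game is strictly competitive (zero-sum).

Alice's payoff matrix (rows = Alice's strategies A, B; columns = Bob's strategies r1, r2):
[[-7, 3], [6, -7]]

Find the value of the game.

-31/23

Row minima are -7 and -7, so Alice's maximin is -7; column maxima are 6 and 3, so Bob's minimax is 3. These differ, so the equilibrium is in mixed strategies.
Let Alice play A with probability p. Bob is indifferent when −7p + 6(1−p) = 3p − 7(1−p), giving p = 13/23.
Let Bob play r1 with probability q. Alice is indifferent when −7q + 3(1−q) = 6q − 7(1−q), giving q = 10/23.
The value is -7·(10/23) + (3)·(13/23) = -31/23.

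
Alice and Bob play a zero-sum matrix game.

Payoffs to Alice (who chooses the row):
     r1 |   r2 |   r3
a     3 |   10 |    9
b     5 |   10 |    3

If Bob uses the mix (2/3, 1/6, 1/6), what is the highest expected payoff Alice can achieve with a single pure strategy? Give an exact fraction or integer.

11/2

a: (3)·(2/3) + (10)·(1/6) + (9)·(1/6) = 31/6.
b: (5)·(2/3) + (10)·(1/6) + (3)·(1/6) = 11/2.
The best pure response is b with expected payoff 11/2.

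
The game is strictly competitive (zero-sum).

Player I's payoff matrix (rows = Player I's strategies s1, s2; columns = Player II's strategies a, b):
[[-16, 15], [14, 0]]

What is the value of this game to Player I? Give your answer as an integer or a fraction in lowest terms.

Row minima are -16 and 0, so Player I's maximin is 0; column maxima are 14 and 15, so Player II's minimax is 14. These differ, so the equilibrium is in mixed strategies.
Let Player I play s1 with probability p. Player II is indifferent when −16p + 14(1−p) = 15p, giving p = 14/45.
Let Player II play a with probability q. Player I is indifferent when −16q + 15(1−q) = 14q, giving q = 1/3.
The value is -16·(1/3) + (15)·(2/3) = 14/3.

14/3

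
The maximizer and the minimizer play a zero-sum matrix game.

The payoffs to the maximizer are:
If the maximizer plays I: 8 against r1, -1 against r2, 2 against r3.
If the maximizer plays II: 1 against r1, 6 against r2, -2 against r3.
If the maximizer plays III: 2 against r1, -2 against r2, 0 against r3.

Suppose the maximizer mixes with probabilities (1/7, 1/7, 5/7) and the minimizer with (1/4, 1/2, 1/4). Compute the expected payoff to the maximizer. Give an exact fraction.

Against (1/4, 1/2, 1/4), each row's expected payoff is I: 2; II: 11/4; III: -1/2.
Taking the (1/7, 1/7, 5/7)-weighted average: (1/7)·(2) + (1/7)·(11/4) + (5/7)·(-1/2) = 9/28.

9/28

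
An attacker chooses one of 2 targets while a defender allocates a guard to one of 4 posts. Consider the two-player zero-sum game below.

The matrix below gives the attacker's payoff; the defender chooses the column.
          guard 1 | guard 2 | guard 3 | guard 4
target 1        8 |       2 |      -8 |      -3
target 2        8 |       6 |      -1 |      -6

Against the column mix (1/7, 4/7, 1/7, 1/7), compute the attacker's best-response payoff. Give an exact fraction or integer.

25/7

target 1: (8)·(1/7) + (2)·(4/7) + (-8)·(1/7) + (-3)·(1/7) = 5/7.
target 2: (8)·(1/7) + (6)·(4/7) + (-1)·(1/7) + (-6)·(1/7) = 25/7.
The best pure response is target 2 with expected payoff 25/7.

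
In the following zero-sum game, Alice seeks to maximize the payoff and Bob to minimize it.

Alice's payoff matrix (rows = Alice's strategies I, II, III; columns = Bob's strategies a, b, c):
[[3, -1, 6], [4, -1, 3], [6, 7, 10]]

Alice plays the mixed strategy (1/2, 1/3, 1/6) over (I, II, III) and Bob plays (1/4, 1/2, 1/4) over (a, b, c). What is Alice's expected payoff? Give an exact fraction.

61/24

Against (1/4, 1/2, 1/4), each row's expected payoff is I: 7/4; II: 5/4; III: 15/2.
Taking the (1/2, 1/3, 1/6)-weighted average: (1/2)·(7/4) + (1/3)·(5/4) + (1/6)·(15/2) = 61/24.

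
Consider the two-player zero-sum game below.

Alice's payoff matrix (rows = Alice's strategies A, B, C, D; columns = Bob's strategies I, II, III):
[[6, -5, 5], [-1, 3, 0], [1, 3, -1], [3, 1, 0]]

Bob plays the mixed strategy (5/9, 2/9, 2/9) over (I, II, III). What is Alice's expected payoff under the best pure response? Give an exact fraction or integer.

A: (6)·(5/9) + (-5)·(2/9) + (5)·(2/9) = 10/3.
B: (-1)·(5/9) + (3)·(2/9) + (0)·(2/9) = 1/9.
C: (1)·(5/9) + (3)·(2/9) + (-1)·(2/9) = 1.
D: (3)·(5/9) + (1)·(2/9) + (0)·(2/9) = 17/9.
The best pure response is A with expected payoff 10/3.

10/3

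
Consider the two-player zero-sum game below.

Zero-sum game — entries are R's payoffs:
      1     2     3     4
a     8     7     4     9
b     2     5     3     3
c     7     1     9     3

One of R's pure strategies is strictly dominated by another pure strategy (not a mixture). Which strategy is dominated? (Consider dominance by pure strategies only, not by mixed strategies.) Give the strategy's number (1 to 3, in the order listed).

Compare b with a: 8 > 2, 7 > 5, 4 > 3, 9 > 3.
So a strictly dominates b for R; b is strictly dominated.

2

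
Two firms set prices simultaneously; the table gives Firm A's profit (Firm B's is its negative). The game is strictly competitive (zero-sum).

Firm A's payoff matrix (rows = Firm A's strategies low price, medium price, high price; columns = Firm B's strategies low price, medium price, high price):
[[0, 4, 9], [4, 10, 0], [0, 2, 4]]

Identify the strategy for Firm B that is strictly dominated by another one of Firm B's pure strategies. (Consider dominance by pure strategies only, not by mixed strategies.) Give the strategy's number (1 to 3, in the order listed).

Firm B prefers columns that give Firm A less. Compare medium price with low price: 0 < 4, 4 < 10, 0 < 2.
So low price strictly dominates medium price for Firm B; medium price is strictly dominated.

2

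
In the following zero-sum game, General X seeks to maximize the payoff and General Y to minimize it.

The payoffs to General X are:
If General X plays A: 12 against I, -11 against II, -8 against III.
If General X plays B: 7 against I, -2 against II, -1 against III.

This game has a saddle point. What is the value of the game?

Row minima: -11, -2 → General X's maximin is -2.
Column maxima: 12, -2, -1 → General Y's minimax is -2.
They coincide at (B, II), so the value is -2.

-2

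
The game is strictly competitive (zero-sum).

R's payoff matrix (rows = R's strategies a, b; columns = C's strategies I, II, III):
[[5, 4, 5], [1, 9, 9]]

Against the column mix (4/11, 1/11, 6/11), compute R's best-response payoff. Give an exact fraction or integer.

67/11

a: (5)·(4/11) + (4)·(1/11) + (5)·(6/11) = 54/11.
b: (1)·(4/11) + (9)·(1/11) + (9)·(6/11) = 67/11.
The best pure response is b with expected payoff 67/11.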